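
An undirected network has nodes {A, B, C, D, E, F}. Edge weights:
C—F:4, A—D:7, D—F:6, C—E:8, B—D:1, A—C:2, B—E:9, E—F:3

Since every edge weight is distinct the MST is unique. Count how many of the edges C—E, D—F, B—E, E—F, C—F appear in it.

Kruskal's algorithm — process edges by increasing weight (ties by edge label):
B—D (1): add — endpoints in different components.
A—C (2): add — endpoints in different components.
E—F (3): add — endpoints in different components.
C—F (4): add — endpoints in different components.
D—F (6): add — endpoints in different components.
MST edge set: {B—D, A—C, E—F, C—F, D—F}.
Of the listed edges, {D—F, E—F, C—F} are in the MST → 3.

3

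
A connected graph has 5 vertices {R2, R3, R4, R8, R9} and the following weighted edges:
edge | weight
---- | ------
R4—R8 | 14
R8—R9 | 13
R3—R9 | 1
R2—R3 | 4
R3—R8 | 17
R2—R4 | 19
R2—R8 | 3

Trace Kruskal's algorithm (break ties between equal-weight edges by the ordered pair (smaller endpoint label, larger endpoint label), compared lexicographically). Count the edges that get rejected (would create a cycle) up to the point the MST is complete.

Kruskal's algorithm — process edges by increasing weight (ties by edge label):
R3—R9 (1): add. Components now {R8} {R3,R9} {R4} {R2}
R2—R8 (3): add. Components now {R2,R8} {R3,R9} {R4}
R2—R3 (4): add. Components now {R2,R3,R8,R9} {R4}
R8—R9 (13): skip — R8 and R9 already connected.
R4—R8 (14): add. Components now {R2,R3,R4,R8,R9}
Edges rejected before the tree was complete: 1.

1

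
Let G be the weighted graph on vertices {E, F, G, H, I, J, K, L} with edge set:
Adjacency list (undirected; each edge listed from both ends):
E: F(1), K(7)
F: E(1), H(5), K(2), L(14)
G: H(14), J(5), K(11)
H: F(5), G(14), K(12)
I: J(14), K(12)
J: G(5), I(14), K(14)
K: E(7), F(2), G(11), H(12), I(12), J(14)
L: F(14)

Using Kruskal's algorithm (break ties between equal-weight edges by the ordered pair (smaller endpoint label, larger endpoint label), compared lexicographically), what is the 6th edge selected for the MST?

I-K

Sort edges by weight, then run Kruskal:
E—F (1): add — endpoints in different components.
F—K (2): add — endpoints in different components.
F—H (5): add — endpoints in different components.
G—J (5): add — endpoints in different components.
E—K (7): skip — E and K already connected.
G—K (11): add — endpoints in different components.
H—K (12): skip — H and K already connected.
I—K (12): add — endpoints in different components.
F—L (14): add — endpoints in different components.
The 6th edge added is I—K.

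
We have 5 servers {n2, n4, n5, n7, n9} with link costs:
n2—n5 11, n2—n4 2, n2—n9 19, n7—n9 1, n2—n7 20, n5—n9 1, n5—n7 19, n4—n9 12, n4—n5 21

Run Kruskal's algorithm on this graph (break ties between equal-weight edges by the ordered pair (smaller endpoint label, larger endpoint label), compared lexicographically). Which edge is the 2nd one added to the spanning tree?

Kruskal: consider edges lightest-first.
n5—n9 (1): add — endpoints in different components.
n7—n9 (1): add — endpoints in different components.
n2—n4 (2): add — endpoints in different components.
n2—n5 (11): add — endpoints in different components.
The 2nd edge added is n7—n9.

n7-n9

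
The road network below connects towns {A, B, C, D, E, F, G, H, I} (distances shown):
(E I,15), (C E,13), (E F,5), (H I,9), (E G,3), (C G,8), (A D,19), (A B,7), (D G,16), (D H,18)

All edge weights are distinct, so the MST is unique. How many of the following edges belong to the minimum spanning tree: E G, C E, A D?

2

Kruskal's algorithm — process edges by increasing weight (ties by edge label):
E G (3): add — endpoints in different components.
E F (5): add — endpoints in different components.
A B (7): add — endpoints in different components.
C G (8): add — endpoints in different components.
H I (9): add — endpoints in different components.
C E (13): skip — C and E already connected.
E I (15): add — endpoints in different components.
D G (16): add — endpoints in different components.
D H (18): skip — D and H already connected.
A D (19): add — endpoints in different components.
MST edge set: {E G, E F, A B, C G, H I, E I, D G, A D}.
Of the listed edges, {E G, A D} are in the MST → 2.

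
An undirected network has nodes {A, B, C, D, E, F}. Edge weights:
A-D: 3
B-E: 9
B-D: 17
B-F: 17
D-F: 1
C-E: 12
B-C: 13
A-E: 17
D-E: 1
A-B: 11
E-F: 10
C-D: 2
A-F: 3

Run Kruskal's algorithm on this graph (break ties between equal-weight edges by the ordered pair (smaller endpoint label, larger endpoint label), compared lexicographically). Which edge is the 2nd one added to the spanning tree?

D-F

Kruskal's algorithm — process edges by increasing weight (ties by edge label):
D-E (1): add — endpoints in different components.
D-F (1): add — endpoints in different components.
C-D (2): add — endpoints in different components.
A-D (3): add — endpoints in different components.
A-F (3): skip — A and F already connected.
B-E (9): add — endpoints in different components.
The 2nd edge added is D-F.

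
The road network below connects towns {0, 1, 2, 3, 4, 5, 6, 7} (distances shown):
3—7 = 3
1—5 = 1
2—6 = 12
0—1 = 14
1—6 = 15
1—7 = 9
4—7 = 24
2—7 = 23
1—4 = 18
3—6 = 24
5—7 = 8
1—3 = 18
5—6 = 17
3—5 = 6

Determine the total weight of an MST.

69

Prim, starting at 4.
Step 1: cheapest edge leaving the tree is 1—4 (18); add 1.
Step 2: cheapest edge leaving the tree is 1—5 (1); add 5.
Step 3: cheapest edge leaving the tree is 3—5 (6); add 3.
Step 4: cheapest edge leaving the tree is 3—7 (3); add 7.
Step 5: cheapest edge leaving the tree is 0—1 (14); add 0.
Step 6: cheapest edge leaving the tree is 1—6 (15); add 6.
Step 7: cheapest edge leaving the tree is 2—6 (12); add 2.
MST edges: 1—4, 1—5, 3—5, 3—7, 0—1, 1—6, 2—6; total weight 18+1+6+3+14+15+12 = 69.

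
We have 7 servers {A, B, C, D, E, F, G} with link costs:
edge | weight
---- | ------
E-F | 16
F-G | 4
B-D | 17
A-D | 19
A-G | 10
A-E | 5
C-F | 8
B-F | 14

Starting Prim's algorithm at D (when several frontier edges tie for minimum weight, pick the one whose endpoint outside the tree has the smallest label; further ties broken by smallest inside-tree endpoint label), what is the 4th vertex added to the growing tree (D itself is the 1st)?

G

Prim's algorithm from D:
Step 1: frontier [B-D 17, A-D 19] → take B-D (17); add B.
Step 2: frontier [B-F 14, A-D 19] → take B-F (14); add F.
Step 3: frontier [A-D 19, F-G 4, C-F 8, E-F 16] → take F-G (4); add G.
Step 4: frontier [A-D 19, C-F 8, E-F 16, A-G 10] → take C-F (8); add C.
Step 5: frontier [A-D 19, E-F 16, A-G 10] → take A-G (10); add A.
Step 6: frontier [A-E 5, E-F 16] → take A-E (5); add E.
Vertex order: D, B, F, G, C, A, E. The 4th vertex is G.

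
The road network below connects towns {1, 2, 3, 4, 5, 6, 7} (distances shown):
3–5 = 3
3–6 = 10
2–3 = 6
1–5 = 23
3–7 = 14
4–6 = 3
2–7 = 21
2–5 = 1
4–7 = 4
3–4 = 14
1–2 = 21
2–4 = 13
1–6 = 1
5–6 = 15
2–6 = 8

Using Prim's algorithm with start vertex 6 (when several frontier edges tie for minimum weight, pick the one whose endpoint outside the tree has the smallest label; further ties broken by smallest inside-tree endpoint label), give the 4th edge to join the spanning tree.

2-6

Prim's algorithm from 6:
Step 1: cheapest edge leaving the tree is 1–6 (1); add 1.
Step 2: cheapest edge leaving the tree is 4–6 (3); add 4.
Step 3: cheapest edge leaving the tree is 4–7 (4); add 7.
Step 4: cheapest edge leaving the tree is 2–6 (8); add 2.
Step 5: cheapest edge leaving the tree is 2–5 (1); add 5.
Step 6: cheapest edge leaving the tree is 3–5 (3); add 3.
The 4th edge added is 2–6.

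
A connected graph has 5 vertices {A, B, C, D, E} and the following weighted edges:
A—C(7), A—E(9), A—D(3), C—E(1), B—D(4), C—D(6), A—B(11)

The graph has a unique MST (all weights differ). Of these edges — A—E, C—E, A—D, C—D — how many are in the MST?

3

Sort edges by weight, then run Kruskal:
C—E (1): add — endpoints in different components.
A—D (3): add — endpoints in different components.
B—D (4): add — endpoints in different components.
C—D (6): add — endpoints in different components.
MST edge set: {C—E, A—D, B—D, C—D}.
Of the listed edges, {C—E, A—D, C—D} are in the MST → 3.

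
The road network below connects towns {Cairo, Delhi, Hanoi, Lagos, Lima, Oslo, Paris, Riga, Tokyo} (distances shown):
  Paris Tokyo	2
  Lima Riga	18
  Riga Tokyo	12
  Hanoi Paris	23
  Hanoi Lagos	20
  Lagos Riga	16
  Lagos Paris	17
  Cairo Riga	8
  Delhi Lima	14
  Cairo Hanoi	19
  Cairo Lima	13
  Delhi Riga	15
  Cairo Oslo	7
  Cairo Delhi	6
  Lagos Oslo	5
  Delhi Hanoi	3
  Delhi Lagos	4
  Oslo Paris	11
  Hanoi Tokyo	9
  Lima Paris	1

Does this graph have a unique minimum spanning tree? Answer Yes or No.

Yes

Kruskal: consider edges lightest-first.
Lima Paris (1): add — endpoints in different components.
Paris Tokyo (2): add — endpoints in different components.
Delhi Hanoi (3): add — endpoints in different components.
Delhi Lagos (4): add — endpoints in different components.
Lagos Oslo (5): add — endpoints in different components.
Cairo Delhi (6): add — endpoints in different components.
Cairo Oslo (7): skip — Cairo and Oslo already connected.
Cairo Riga (8): add — endpoints in different components.
Hanoi Tokyo (9): add — endpoints in different components.
Every non-tree edge has weight strictly greater than the heaviest edge on the tree path between its endpoints, so the MST is unique.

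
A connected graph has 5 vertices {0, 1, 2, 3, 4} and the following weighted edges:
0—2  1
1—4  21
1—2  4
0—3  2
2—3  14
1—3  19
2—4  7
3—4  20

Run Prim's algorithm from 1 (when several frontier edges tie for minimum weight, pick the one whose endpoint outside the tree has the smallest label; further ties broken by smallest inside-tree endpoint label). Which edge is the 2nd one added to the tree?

Prim's algorithm from 1:
Step 1: frontier [1—2 4, 1—3 19, 1—4 21] → take 1—2 (4); add 2.
Step 2: frontier [1—3 19, 1—4 21, 0—2 1, 2—4 7, 2—3 14] → take 0—2 (1); add 0.
Step 3: frontier [0—3 2, 1—3 19, 1—4 21, 2—4 7, 2—3 14] → take 0—3 (2); add 3.
Step 4: frontier [1—4 21, 2—4 7, 3—4 20] → take 2—4 (7); add 4.
The 2nd edge added is 0—2.

0-2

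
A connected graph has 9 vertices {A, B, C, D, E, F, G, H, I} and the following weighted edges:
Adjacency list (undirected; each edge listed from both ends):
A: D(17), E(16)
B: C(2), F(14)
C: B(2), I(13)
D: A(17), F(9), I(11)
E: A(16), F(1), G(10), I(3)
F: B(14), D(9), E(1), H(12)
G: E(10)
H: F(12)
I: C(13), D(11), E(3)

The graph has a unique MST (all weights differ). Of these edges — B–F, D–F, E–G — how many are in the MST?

Kruskal: consider edges lightest-first.
E–F (1): add — endpoints in different components.
B–C (2): add — endpoints in different components.
E–I (3): add — endpoints in different components.
D–F (9): add — endpoints in different components.
E–G (10): add — endpoints in different components.
D–I (11): skip — D and I already connected.
F–H (12): add — endpoints in different components.
C–I (13): add — endpoints in different components.
B–F (14): skip — B and F already connected.
A–E (16): add — endpoints in different components.
MST edge set: {E–F, B–C, E–I, D–F, E–G, F–H, C–I, A–E}.
Of the listed edges, {D–F, E–G} are in the MST → 2.

2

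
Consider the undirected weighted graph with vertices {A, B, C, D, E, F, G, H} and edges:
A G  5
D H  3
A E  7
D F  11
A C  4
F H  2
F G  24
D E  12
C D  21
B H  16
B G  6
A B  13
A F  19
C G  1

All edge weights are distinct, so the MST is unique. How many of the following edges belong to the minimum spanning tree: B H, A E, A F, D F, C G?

2

Kruskal's algorithm — process edges by increasing weight (ties by edge label):
C G (1): add — endpoints in different components.
F H (2): add — endpoints in different components.
D H (3): add — endpoints in different components.
A C (4): add — endpoints in different components.
A G (5): skip — A and G already connected.
B G (6): add — endpoints in different components.
A E (7): add — endpoints in different components.
D F (11): skip — D and F already connected.
D E (12): add — endpoints in different components.
MST edge set: {C G, F H, D H, A C, B G, A E, D E}.
Of the listed edges, {A E, C G} are in the MST → 2.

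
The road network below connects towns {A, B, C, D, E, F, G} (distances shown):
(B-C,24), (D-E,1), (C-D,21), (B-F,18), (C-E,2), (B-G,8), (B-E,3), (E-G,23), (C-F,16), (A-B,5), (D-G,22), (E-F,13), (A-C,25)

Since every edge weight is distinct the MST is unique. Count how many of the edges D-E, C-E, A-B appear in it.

Kruskal's algorithm — process edges by increasing weight (ties by edge label):
D-E (1): add. Components now {A} {B} {C} {D,E} {F} {G}
C-E (2): add. Components now {A} {B} {C,D,E} {F} {G}
B-E (3): add. Components now {A} {B,C,D,E} {F} {G}
A-B (5): add. Components now {A,B,C,D,E} {F} {G}
B-G (8): add. Components now {A,B,C,D,E,G} {F}
E-F (13): add. Components now {A,B,C,D,E,F,G}
MST edge set: {D-E, C-E, B-E, A-B, B-G, E-F}.
Of the listed edges, {D-E, C-E, A-B} are in the MST → 3.

3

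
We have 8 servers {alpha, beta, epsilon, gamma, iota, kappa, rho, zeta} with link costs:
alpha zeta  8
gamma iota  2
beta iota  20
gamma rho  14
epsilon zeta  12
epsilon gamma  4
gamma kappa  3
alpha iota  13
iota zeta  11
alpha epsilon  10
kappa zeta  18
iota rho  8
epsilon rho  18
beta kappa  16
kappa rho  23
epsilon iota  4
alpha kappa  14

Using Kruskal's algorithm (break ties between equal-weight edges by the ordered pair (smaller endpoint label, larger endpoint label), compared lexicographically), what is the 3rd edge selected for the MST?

Sort edges by weight, then run Kruskal:
gamma iota (2): add — endpoints in different components.
gamma kappa (3): add — endpoints in different components.
epsilon gamma (4): add — endpoints in different components.
epsilon iota (4): skip — epsilon and iota already connected.
alpha zeta (8): add — endpoints in different components.
iota rho (8): add — endpoints in different components.
alpha epsilon (10): add — endpoints in different components.
iota zeta (11): skip — zeta and iota already connected.
epsilon zeta (12): skip — zeta and epsilon already connected.
alpha iota (13): skip — alpha and iota already connected.
alpha kappa (14): skip — alpha and kappa already connected.
gamma rho (14): skip — rho and gamma already connected.
beta kappa (16): add — endpoints in different components.
The 3rd edge added is epsilon gamma.

epsilon-gamma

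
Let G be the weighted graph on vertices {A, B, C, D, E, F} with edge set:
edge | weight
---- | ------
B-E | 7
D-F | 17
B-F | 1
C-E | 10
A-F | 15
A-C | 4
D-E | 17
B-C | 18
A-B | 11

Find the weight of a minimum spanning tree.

Prim, starting at E.
Step 1: frontier [B-E 7, C-E 10, D-E 17] → take B-E (7); add B.
Step 2: frontier [B-F 1, A-B 11, B-C 18, C-E 10, D-E 17] → take B-F (1); add F.
Step 3: frontier [A-B 11, B-C 18, C-E 10, D-E 17, A-F 15, D-F 17] → take C-E (10); add C.
Step 4: frontier [A-B 11, A-C 4, D-E 17, A-F 15, D-F 17] → take A-C (4); add A.
Step 5: frontier [D-E 17, D-F 17] → take D-E (17); add D.
MST edges: B-E, B-F, C-E, A-C, D-E; total weight 7+1+10+4+17 = 39.

39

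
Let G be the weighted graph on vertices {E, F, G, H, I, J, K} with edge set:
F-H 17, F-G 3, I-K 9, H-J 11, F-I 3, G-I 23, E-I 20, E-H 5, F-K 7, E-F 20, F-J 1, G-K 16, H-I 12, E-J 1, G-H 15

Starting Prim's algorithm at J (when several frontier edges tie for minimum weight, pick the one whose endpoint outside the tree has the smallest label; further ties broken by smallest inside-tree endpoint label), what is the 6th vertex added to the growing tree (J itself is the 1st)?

Prim, starting at J.
Step 1: cheapest edge leaving the tree is E-J (1); add E.
Step 2: cheapest edge leaving the tree is F-J (1); add F.
Step 3: cheapest edge leaving the tree is F-G (3); add G.
Step 4: cheapest edge leaving the tree is F-I (3); add I.
Step 5: cheapest edge leaving the tree is E-H (5); add H.
Step 6: cheapest edge leaving the tree is F-K (7); add K.
Vertex order: J, E, F, G, I, H, K. The 6th vertex is H.

H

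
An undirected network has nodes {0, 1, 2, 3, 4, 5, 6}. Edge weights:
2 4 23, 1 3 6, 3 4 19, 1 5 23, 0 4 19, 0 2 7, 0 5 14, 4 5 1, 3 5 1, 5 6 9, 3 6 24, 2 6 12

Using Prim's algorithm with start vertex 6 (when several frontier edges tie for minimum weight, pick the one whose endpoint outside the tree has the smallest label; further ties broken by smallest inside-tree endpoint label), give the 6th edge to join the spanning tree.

Prim's algorithm from 6:
Step 1: cheapest edge leaving the tree is 5 6 (9); add 5.
Step 2: cheapest edge leaving the tree is 3 5 (1); add 3.
Step 3: cheapest edge leaving the tree is 4 5 (1); add 4.
Step 4: cheapest edge leaving the tree is 1 3 (6); add 1.
Step 5: cheapest edge leaving the tree is 2 6 (12); add 2.
Step 6: cheapest edge leaving the tree is 0 2 (7); add 0.
The 6th edge added is 0 2.

0-2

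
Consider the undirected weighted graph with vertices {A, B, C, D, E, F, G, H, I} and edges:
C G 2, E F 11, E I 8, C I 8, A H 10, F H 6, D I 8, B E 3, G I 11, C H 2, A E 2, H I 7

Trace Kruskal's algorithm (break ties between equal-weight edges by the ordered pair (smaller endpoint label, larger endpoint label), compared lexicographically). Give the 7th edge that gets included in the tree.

D-I

Kruskal's algorithm — process edges by increasing weight (ties by edge label):
A E (2): add — endpoints in different components.
C G (2): add — endpoints in different components.
C H (2): add — endpoints in different components.
B E (3): add — endpoints in different components.
F H (6): add — endpoints in different components.
H I (7): add — endpoints in different components.
C I (8): skip — C and I already connected.
D I (8): add — endpoints in different components.
E I (8): add — endpoints in different components.
The 7th edge added is D I.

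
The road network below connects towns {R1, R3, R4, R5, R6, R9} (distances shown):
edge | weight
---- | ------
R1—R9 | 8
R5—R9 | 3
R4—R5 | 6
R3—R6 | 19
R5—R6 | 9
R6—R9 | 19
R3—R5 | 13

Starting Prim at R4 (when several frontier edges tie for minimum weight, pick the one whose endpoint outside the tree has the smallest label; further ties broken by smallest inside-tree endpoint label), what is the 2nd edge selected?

R5-R9

Prim, starting at R4.
Step 1: frontier [R4—R5 6] → take R4—R5 (6); add R5.
Step 2: frontier [R5—R9 3, R5—R6 9, R3—R5 13] → take R5—R9 (3); add R9.
Step 3: frontier [R5—R6 9, R3—R5 13, R1—R9 8, R6—R9 19] → take R1—R9 (8); add R1.
Step 4: frontier [R5—R6 9, R3—R5 13, R6—R9 19] → take R5—R6 (9); add R6.
Step 5: frontier [R3—R5 13, R3—R6 19] → take R3—R5 (13); add R3.
The 2nd edge added is R5—R9.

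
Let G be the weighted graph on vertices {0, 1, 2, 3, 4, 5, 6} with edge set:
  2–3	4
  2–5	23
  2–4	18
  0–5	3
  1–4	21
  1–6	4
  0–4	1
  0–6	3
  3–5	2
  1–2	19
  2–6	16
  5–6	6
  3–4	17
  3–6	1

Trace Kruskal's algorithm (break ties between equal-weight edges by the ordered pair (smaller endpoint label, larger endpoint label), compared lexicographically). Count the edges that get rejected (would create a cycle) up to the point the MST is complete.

Kruskal: consider edges lightest-first.
0–4 (1): add — endpoints in different components.
3–6 (1): add — endpoints in different components.
3–5 (2): add — endpoints in different components.
0–5 (3): add — endpoints in different components.
0–6 (3): skip — 0 and 6 already connected.
1–6 (4): add — endpoints in different components.
2–3 (4): add — endpoints in different components.
Edges rejected before the tree was complete: 1.

1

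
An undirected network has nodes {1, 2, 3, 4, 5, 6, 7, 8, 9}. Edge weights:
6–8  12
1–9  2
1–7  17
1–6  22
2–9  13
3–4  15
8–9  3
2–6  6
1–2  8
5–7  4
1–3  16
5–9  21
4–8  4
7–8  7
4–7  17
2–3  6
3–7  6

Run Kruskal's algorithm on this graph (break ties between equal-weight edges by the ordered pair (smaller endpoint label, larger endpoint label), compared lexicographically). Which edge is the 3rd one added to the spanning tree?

4-8

Kruskal: consider edges lightest-first.
1–9 (2): add — endpoints in different components.
8–9 (3): add — endpoints in different components.
4–8 (4): add — endpoints in different components.
5–7 (4): add — endpoints in different components.
2–3 (6): add — endpoints in different components.
2–6 (6): add — endpoints in different components.
3–7 (6): add — endpoints in different components.
7–8 (7): add — endpoints in different components.
The 3rd edge added is 4–8.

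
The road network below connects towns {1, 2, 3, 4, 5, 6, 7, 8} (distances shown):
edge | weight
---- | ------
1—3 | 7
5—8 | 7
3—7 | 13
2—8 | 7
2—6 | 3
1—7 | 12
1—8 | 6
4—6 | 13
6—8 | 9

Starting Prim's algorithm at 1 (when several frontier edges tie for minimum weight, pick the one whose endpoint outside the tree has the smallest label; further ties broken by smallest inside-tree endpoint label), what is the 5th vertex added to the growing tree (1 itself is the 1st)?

3

Grow the tree from 1 using Prim:
Step 1: frontier [1—8 6, 1—3 7, 1—7 12] → take 1—8 (6); add 8.
Step 2: frontier [1—3 7, 1—7 12, 2—8 7, 5—8 7, 6—8 9] → take 2—8 (7); add 2.
Step 3: frontier [1—3 7, 1—7 12, 2—6 3, 5—8 7, 6—8 9] → take 2—6 (3); add 6.
Step 4: frontier [1—3 7, 1—7 12, 4—6 13, 5—8 7] → take 1—3 (7); add 3.
Step 5: frontier [1—7 12, 3—7 13, 4—6 13, 5—8 7] → take 5—8 (7); add 5.
Step 6: frontier [1—7 12, 3—7 13, 4—6 13] → take 1—7 (12); add 7.
Step 7: frontier [4—6 13] → take 4—6 (13); add 4.
Vertex order: 1, 8, 2, 6, 3, 5, 7, 4. The 5th vertex is 3.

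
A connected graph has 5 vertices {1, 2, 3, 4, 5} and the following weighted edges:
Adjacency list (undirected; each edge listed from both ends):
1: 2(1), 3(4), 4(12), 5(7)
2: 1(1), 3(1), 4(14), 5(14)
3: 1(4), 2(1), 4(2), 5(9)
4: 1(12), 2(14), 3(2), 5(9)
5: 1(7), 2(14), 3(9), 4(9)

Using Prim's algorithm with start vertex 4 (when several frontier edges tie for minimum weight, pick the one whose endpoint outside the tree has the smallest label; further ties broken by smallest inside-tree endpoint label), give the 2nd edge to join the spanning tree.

2-3

Prim's algorithm from 4:
Step 1: frontier [3–4 2, 4–5 9, 1–4 12, 2–4 14] → take 3–4 (2); add 3.
Step 2: frontier [2–3 1, 1–3 4, 3–5 9, 4–5 9, 1–4 12, 2–4 14] → take 2–3 (1); add 2.
Step 3: frontier [1–2 1, 2–5 14, 1–3 4, 3–5 9, 4–5 9, 1–4 12] → take 1–2 (1); add 1.
Step 4: frontier [1–5 7, 2–5 14, 3–5 9, 4–5 9] → take 1–5 (7); add 5.
The 2nd edge added is 2–3.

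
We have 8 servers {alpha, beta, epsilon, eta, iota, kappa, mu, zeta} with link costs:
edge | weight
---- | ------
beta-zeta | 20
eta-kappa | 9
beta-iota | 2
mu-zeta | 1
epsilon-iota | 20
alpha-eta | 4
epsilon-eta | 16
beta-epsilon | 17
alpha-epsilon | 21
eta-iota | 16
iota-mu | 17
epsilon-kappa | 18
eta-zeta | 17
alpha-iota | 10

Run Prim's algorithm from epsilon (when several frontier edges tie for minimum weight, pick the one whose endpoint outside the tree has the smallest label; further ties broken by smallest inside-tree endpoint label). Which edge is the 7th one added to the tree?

mu-zeta

Prim, starting at epsilon.
Step 1: frontier [epsilon-eta 16, beta-epsilon 17, epsilon-kappa 18, epsilon-iota 20, alpha-epsilon 21] → take epsilon-eta (16); add eta.
Step 2: frontier [beta-epsilon 17, epsilon-kappa 18, epsilon-iota 20, alpha-epsilon 21, alpha-eta 4, eta-kappa 9, eta-iota 16, eta-zeta 17] → take alpha-eta (4); add alpha.
Step 3: frontier [alpha-iota 10, beta-epsilon 17, epsilon-kappa 18, epsilon-iota 20, eta-kappa 9, eta-iota 16, eta-zeta 17] → take eta-kappa (9); add kappa.
Step 4: frontier [alpha-iota 10, beta-epsilon 17, epsilon-iota 20, eta-iota 16, eta-zeta 17] → take alpha-iota (10); add iota.
Step 5: frontier [beta-epsilon 17, eta-zeta 17, beta-iota 2, iota-mu 17] → take beta-iota (2); add beta.
Step 6: frontier [beta-zeta 20, eta-zeta 17, iota-mu 17] → take iota-mu (17); add mu.
Step 7: frontier [beta-zeta 20, eta-zeta 17, mu-zeta 1] → take mu-zeta (1); add zeta.
The 7th edge added is mu-zeta.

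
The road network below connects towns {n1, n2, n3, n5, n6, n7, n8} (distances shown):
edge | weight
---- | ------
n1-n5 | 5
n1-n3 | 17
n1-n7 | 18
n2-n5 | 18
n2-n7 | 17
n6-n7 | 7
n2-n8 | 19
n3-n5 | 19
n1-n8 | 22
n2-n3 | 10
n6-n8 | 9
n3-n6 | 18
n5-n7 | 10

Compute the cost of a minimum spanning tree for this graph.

Grow the tree from n5 using Prim:
Step 1: cheapest edge leaving the tree is n1-n5 (5); add n1.
Step 2: cheapest edge leaving the tree is n5-n7 (10); add n7.
Step 3: cheapest edge leaving the tree is n6-n7 (7); add n6.
Step 4: cheapest edge leaving the tree is n6-n8 (9); add n8.
Step 5: cheapest edge leaving the tree is n2-n7 (17); add n2.
Step 6: cheapest edge leaving the tree is n2-n3 (10); add n3.
MST edges: n1-n5, n5-n7, n6-n7, n6-n8, n2-n7, n2-n3; total weight 5+10+7+9+17+10 = 58.

58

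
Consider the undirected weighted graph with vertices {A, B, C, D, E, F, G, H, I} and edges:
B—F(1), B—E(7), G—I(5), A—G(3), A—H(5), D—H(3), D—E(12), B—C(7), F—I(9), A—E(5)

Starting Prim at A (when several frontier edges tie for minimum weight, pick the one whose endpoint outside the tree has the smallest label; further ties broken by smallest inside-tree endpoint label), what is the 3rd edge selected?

A-H

Prim, starting at A.
Step 1: frontier [A—G 3, A—E 5, A—H 5] → take A—G (3); add G.
Step 2: frontier [A—E 5, A—H 5, G—I 5] → take A—E (5); add E.
Step 3: frontier [A—H 5, B—E 7, D—E 12, G—I 5] → take A—H (5); add H.
Step 4: frontier [B—E 7, D—E 12, G—I 5, D—H 3] → take D—H (3); add D.
Step 5: frontier [B—E 7, G—I 5] → take G—I (5); add I.
Step 6: frontier [B—E 7, F—I 9] → take B—E (7); add B.
Step 7: frontier [B—F 1, B—C 7, F—I 9] → take B—F (1); add F.
Step 8: frontier [B—C 7] → take B—C (7); add C.
The 3rd edge added is A—H.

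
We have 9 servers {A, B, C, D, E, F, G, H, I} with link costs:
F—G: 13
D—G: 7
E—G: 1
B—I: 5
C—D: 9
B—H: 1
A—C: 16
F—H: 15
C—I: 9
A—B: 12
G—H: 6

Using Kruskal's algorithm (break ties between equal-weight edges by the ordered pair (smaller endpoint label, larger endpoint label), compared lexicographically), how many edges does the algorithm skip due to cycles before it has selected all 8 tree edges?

1

Kruskal: consider edges lightest-first.
B—H (1): add — endpoints in different components.
E—G (1): add — endpoints in different components.
B—I (5): add — endpoints in different components.
G—H (6): add — endpoints in different components.
D—G (7): add — endpoints in different components.
C—D (9): add — endpoints in different components.
C—I (9): skip — C and I already connected.
A—B (12): add — endpoints in different components.
F—G (13): add — endpoints in different components.
Edges rejected before the tree was complete: 1.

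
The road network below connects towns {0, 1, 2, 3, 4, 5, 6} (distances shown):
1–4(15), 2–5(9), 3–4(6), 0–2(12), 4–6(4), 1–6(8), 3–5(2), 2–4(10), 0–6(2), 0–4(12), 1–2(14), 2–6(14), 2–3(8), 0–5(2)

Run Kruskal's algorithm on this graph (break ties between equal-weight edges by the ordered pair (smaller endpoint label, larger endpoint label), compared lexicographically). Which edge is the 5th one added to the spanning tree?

1-6

Kruskal: consider edges lightest-first.
0–5 (2): add. Components now {0,5} {1} {2} {3} {4} {6}
0–6 (2): add. Components now {0,5,6} {1} {2} {3} {4}
3–5 (2): add. Components now {0,3,5,6} {1} {2} {4}
4–6 (4): add. Components now {0,3,4,5,6} {1} {2}
3–4 (6): skip — 3 and 4 already connected.
1–6 (8): add. Components now {0,1,3,4,5,6} {2}
2–3 (8): add. Components now {0,1,2,3,4,5,6}
The 5th edge added is 1–6.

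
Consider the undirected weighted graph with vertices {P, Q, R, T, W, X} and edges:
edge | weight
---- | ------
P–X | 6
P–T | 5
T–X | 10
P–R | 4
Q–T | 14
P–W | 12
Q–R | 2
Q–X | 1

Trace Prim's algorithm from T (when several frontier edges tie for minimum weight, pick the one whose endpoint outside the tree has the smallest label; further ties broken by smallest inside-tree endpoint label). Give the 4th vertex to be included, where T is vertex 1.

Q

Prim, starting at T.
Step 1: cheapest edge leaving the tree is P–T (5); add P.
Step 2: cheapest edge leaving the tree is P–R (4); add R.
Step 3: cheapest edge leaving the tree is Q–R (2); add Q.
Step 4: cheapest edge leaving the tree is Q–X (1); add X.
Step 5: cheapest edge leaving the tree is P–W (12); add W.
Vertex order: T, P, R, Q, X, W. The 4th vertex is Q.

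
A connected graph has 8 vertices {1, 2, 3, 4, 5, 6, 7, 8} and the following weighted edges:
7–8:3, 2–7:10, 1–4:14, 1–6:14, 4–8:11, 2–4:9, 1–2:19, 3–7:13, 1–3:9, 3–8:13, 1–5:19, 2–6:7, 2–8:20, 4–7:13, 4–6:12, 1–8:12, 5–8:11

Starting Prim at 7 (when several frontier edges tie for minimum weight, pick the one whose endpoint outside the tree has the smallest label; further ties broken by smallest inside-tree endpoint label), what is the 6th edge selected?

Prim, starting at 7.
Step 1: cheapest edge leaving the tree is 7–8 (3); add 8.
Step 2: cheapest edge leaving the tree is 2–7 (10); add 2.
Step 3: cheapest edge leaving the tree is 2–6 (7); add 6.
Step 4: cheapest edge leaving the tree is 2–4 (9); add 4.
Step 5: cheapest edge leaving the tree is 5–8 (11); add 5.
Step 6: cheapest edge leaving the tree is 1–8 (12); add 1.
Step 7: cheapest edge leaving the tree is 1–3 (9); add 3.
The 6th edge added is 1–8.

1-8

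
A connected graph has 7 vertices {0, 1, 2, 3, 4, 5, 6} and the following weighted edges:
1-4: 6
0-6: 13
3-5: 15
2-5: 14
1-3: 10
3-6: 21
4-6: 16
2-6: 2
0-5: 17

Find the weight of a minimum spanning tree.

60

Grow the tree from 5 using Prim:
Step 1: cheapest edge leaving the tree is 2-5 (14); add 2.
Step 2: cheapest edge leaving the tree is 2-6 (2); add 6.
Step 3: cheapest edge leaving the tree is 0-6 (13); add 0.
Step 4: cheapest edge leaving the tree is 3-5 (15); add 3.
Step 5: cheapest edge leaving the tree is 1-3 (10); add 1.
Step 6: cheapest edge leaving the tree is 1-4 (6); add 4.
MST edges: 2-5, 2-6, 0-6, 3-5, 1-3, 1-4; total weight 14+2+13+15+10+6 = 60.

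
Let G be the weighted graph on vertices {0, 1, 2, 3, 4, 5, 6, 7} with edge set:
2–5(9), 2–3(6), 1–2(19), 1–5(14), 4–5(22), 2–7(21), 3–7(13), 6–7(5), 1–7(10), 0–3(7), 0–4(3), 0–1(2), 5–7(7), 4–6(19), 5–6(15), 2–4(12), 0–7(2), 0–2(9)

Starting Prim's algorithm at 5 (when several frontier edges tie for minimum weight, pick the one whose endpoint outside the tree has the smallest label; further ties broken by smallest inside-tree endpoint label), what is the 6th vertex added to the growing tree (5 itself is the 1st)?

Prim's algorithm from 5:
Step 1: cheapest edge leaving the tree is 5–7 (7); add 7.
Step 2: cheapest edge leaving the tree is 0–7 (2); add 0.
Step 3: cheapest edge leaving the tree is 0–1 (2); add 1.
Step 4: cheapest edge leaving the tree is 0–4 (3); add 4.
Step 5: cheapest edge leaving the tree is 6–7 (5); add 6.
Step 6: cheapest edge leaving the tree is 0–3 (7); add 3.
Step 7: cheapest edge leaving the tree is 2–3 (6); add 2.
Vertex order: 5, 7, 0, 1, 4, 6, 3, 2. The 6th vertex is 6.

6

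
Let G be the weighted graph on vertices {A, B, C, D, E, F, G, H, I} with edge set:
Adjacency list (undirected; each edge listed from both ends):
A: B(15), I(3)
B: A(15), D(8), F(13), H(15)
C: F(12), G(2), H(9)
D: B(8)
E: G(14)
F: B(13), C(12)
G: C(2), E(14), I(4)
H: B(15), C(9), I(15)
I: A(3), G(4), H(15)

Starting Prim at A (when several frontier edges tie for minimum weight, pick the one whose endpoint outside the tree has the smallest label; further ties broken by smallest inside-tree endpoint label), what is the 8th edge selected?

E-G

Grow the tree from A using Prim:
Step 1: frontier [A-I 3, A-B 15] → take A-I (3); add I.
Step 2: frontier [A-B 15, G-I 4, H-I 15] → take G-I (4); add G.
Step 3: frontier [A-B 15, C-G 2, E-G 14, H-I 15] → take C-G (2); add C.
Step 4: frontier [A-B 15, C-H 9, C-F 12, E-G 14, H-I 15] → take C-H (9); add H.
Step 5: frontier [A-B 15, C-F 12, E-G 14, B-H 15] → take C-F (12); add F.
Step 6: frontier [A-B 15, B-F 13, E-G 14, B-H 15] → take B-F (13); add B.
Step 7: frontier [B-D 8, E-G 14] → take B-D (8); add D.
Step 8: frontier [E-G 14] → take E-G (14); add E.
The 8th edge added is E-G.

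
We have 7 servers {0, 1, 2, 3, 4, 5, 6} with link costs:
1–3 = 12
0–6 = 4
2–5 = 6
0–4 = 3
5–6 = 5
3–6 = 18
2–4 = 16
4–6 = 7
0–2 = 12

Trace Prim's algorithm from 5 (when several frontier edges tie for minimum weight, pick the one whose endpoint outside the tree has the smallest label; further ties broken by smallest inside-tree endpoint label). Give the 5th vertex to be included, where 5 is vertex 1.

Prim, starting at 5.
Step 1: cheapest edge leaving the tree is 5–6 (5); add 6.
Step 2: cheapest edge leaving the tree is 0–6 (4); add 0.
Step 3: cheapest edge leaving the tree is 0–4 (3); add 4.
Step 4: cheapest edge leaving the tree is 2–5 (6); add 2.
Step 5: cheapest edge leaving the tree is 3–6 (18); add 3.
Step 6: cheapest edge leaving the tree is 1–3 (12); add 1.
Vertex order: 5, 6, 0, 4, 2, 3, 1. The 5th vertex is 2.

2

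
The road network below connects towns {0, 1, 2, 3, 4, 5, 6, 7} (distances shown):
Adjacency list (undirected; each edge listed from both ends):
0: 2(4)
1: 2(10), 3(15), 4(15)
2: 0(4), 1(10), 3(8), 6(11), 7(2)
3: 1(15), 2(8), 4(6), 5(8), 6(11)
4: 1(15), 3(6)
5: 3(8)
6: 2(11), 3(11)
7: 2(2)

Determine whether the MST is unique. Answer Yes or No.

No

Kruskal: consider edges lightest-first.
2–7 (2): add — endpoints in different components.
0–2 (4): add — endpoints in different components.
3–4 (6): add — endpoints in different components.
2–3 (8): add — endpoints in different components.
3–5 (8): add — endpoints in different components.
1–2 (10): add — endpoints in different components.
2–6 (11): add — endpoints in different components.
Non-tree edge 3–6 has weight 11, equal to the heaviest edge on its tree cycle — swapping gives another MST of the same weight. Not unique.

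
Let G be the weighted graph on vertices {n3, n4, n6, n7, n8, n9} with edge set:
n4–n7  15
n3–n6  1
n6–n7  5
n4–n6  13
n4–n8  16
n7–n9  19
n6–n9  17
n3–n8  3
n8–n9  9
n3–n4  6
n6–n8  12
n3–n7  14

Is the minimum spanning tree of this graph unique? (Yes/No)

Yes

Kruskal's algorithm — process edges by increasing weight (ties by edge label):
n3–n6 (1): add — endpoints in different components.
n3–n8 (3): add — endpoints in different components.
n6–n7 (5): add — endpoints in different components.
n3–n4 (6): add — endpoints in different components.
n8–n9 (9): add — endpoints in different components.
Every non-tree edge has weight strictly greater than the heaviest edge on the tree path between its endpoints, so the MST is unique.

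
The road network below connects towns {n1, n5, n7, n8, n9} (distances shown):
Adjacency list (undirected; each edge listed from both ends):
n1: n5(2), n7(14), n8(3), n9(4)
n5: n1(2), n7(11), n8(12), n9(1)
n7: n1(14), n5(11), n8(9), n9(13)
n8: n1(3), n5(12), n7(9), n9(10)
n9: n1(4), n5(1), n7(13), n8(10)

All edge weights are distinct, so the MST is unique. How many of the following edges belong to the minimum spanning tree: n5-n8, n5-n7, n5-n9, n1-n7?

Kruskal's algorithm — process edges by increasing weight (ties by edge label):
n5-n9 (1): add — endpoints in different components.
n1-n5 (2): add — endpoints in different components.
n1-n8 (3): add — endpoints in different components.
n1-n9 (4): skip — n9 and n1 already connected.
n7-n8 (9): add — endpoints in different components.
MST edge set: {n5-n9, n1-n5, n1-n8, n7-n8}.
Of the listed edges, {n5-n9} are in the MST → 1.

1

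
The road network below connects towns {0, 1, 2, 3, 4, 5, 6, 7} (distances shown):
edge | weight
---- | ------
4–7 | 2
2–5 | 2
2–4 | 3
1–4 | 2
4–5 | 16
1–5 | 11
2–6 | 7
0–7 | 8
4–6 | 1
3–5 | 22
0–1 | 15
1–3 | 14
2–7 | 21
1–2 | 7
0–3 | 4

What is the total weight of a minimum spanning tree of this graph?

Sort edges by weight, then run Kruskal:
4–6 (1): add — endpoints in different components.
1–4 (2): add — endpoints in different components.
2–5 (2): add — endpoints in different components.
4–7 (2): add — endpoints in different components.
2–4 (3): add — endpoints in different components.
0–3 (4): add — endpoints in different components.
1–2 (7): skip — 1 and 2 already connected.
2–6 (7): skip — 2 and 6 already connected.
0–7 (8): add — endpoints in different components.
MST edges: 4–6, 1–4, 2–5, 4–7, 2–4, 0–3, 0–7; total weight 1+2+2+2+3+4+8 = 22.

22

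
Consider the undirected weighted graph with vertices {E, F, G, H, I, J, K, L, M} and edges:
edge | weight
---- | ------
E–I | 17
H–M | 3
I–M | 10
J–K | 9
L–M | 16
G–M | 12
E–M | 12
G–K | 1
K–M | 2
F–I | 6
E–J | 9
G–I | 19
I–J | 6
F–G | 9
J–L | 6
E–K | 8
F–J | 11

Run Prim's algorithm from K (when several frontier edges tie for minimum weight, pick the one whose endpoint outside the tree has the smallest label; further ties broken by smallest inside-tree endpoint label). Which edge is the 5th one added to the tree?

Prim, starting at K.
Step 1: cheapest edge leaving the tree is G–K (1); add G.
Step 2: cheapest edge leaving the tree is K–M (2); add M.
Step 3: cheapest edge leaving the tree is H–M (3); add H.
Step 4: cheapest edge leaving the tree is E–K (8); add E.
Step 5: cheapest edge leaving the tree is F–G (9); add F.
Step 6: cheapest edge leaving the tree is F–I (6); add I.
Step 7: cheapest edge leaving the tree is I–J (6); add J.
Step 8: cheapest edge leaving the tree is J–L (6); add L.
The 5th edge added is F–G.

F-G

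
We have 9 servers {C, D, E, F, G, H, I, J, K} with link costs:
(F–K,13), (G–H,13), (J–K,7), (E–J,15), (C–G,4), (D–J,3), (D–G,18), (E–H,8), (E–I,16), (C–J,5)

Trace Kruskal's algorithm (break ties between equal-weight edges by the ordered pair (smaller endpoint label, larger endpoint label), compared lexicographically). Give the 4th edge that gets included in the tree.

J-K

Sort edges by weight, then run Kruskal:
D–J (3): add — endpoints in different components.
C–G (4): add — endpoints in different components.
C–J (5): add — endpoints in different components.
J–K (7): add — endpoints in different components.
E–H (8): add — endpoints in different components.
F–K (13): add — endpoints in different components.
G–H (13): add — endpoints in different components.
E–J (15): skip — E and J already connected.
E–I (16): add — endpoints in different components.
The 4th edge added is J–K.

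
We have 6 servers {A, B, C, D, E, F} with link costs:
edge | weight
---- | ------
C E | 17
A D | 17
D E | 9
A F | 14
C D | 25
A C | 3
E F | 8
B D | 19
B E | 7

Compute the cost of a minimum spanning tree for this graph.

41

Kruskal's algorithm — process edges by increasing weight (ties by edge label):
A C (3): add. Components now {A,C} {B} {D} {E} {F}
B E (7): add. Components now {A,C} {B,E} {D} {F}
E F (8): add. Components now {A,C} {B,E,F} {D}
D E (9): add. Components now {A,C} {B,D,E,F}
A F (14): add. Components now {A,B,C,D,E,F}
MST edges: A C, B E, E F, D E, A F; total weight 3+7+8+9+14 = 41.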